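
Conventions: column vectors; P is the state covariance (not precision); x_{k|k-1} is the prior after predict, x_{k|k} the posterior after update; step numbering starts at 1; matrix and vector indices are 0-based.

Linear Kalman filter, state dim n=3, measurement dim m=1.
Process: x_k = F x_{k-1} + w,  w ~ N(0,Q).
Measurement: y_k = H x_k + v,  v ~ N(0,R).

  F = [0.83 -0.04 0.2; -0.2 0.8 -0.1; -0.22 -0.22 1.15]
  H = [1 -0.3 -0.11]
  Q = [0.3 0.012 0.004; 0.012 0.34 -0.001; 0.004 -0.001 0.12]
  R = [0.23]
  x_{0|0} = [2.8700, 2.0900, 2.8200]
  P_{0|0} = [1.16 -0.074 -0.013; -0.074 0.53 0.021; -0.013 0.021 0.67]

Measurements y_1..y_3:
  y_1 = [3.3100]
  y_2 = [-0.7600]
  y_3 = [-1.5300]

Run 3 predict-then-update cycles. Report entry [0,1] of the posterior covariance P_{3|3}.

step 1: x^-=[2.8625, 0.8160, 2.1518]  P^-=[1.1270 -0.2556 -0.0499; -0.2556 0.7521 -0.0880; -0.0499 -0.0880 1.0767]  S=[1.5963]  K=[0.7575; -0.2954; -0.0889]  nu=[0.9290]  x^+=[3.5662, 0.5416, 2.0692]  P^+=[0.2110 0.1016 0.0576; 0.1016 0.6128 -0.1300; 0.0576 -0.1300 1.0640]
step 2: x^-=[3.3521, -0.4869, 1.4759]  P^-=[0.5034 -0.0240 0.2621; -0.0240 0.7419 -0.3698; 0.2621 -0.3698 1.6135]  S=[0.7520]  K=[0.6406; -0.2738; 0.2600]  nu=[-4.0959]  x^+=[0.7283, 0.6347, 0.4111]  P^+=[0.1948 0.1079 0.1368; 0.1079 0.6855 -0.3162; 0.1368 -0.3162 1.5627]
step 3: x^-=[0.6613, 0.3210, 0.1729]  P^-=[0.5411 -0.0697 0.4682; -0.0697 0.8237 -0.6334; 0.4682 -0.6334 2.3305]  S=[0.7704]  K=[0.6626; -0.3208; 0.5216]  nu=[-2.0760]  x^+=[-0.7143, 0.9869, -0.9099]  P^+=[0.2028 0.0940 0.2019; 0.0940 0.7444 -0.5045; 0.2019 -0.5045 2.1209]

P_post[0,1] = 0.0940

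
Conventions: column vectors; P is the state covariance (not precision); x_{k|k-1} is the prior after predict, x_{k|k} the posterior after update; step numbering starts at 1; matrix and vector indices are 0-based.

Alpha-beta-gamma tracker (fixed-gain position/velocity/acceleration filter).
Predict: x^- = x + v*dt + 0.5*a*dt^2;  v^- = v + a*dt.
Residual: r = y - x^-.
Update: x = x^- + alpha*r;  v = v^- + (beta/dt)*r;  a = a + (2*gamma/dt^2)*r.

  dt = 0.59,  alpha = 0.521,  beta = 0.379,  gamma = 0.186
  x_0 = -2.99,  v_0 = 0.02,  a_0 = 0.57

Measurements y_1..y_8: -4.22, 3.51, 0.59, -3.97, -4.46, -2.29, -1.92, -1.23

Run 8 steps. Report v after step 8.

step 1: x_pred=-2.8790  r=-1.3410  x^+=-3.5777  v^+=-0.5051  a^+=-0.8631
step 2: x_pred=-4.0259  r=7.5359  x^+=-0.0997  v^+=3.8265  a^+=7.1902
step 3: x_pred=3.4094  r=-2.8194  x^+=1.9405  v^+=6.2576  a^+=4.1772
step 4: x_pred=6.3595  r=-10.3295  x^+=0.9779  v^+=2.0868  a^+=-6.8615
step 5: x_pred=1.0148  r=-5.4748  x^+=-1.8376  v^+=-5.4784  a^+=-12.7122
step 6: x_pred=-7.2824  r=4.9924  x^+=-4.6813  v^+=-9.7716  a^+=-7.3771
step 7: x_pred=-11.7306  r=9.8106  x^+=-6.6193  v^+=-7.8221  a^+=3.1071
step 8: x_pred=-10.6935  r=9.4635  x^+=-5.7630  v^+=0.0902  a^+=13.2203

v_post = 0.0902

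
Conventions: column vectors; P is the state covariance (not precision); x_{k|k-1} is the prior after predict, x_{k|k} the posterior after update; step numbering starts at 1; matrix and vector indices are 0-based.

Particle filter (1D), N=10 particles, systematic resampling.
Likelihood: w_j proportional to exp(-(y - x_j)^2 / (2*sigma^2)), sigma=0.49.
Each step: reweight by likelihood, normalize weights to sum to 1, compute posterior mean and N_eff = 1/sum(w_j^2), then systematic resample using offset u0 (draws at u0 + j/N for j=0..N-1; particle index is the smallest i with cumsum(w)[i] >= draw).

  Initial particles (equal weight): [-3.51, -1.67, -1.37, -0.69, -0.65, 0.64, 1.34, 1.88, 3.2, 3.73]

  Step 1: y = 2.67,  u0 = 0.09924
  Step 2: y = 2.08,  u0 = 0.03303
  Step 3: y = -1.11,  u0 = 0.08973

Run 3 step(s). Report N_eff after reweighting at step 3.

N_eff = 9.0000

step 1: w=[0.0000, 0.0000, 0.0000, 0.0000, 0.0000, 0.0002, 0.0264, 0.2865, 0.5856, 0.1013]  mean=2.8258  Neff=2.2938  idx=[7, 7, 7, 8, 8, 8, 8, 8, 9, 9]
step 2: w=[0.2936, 0.2936, 0.2936, 0.0234, 0.0234, 0.0234, 0.0234, 0.0234, 0.0011, 0.0011]  mean=2.0386  Neff=3.8268  idx=[0, 0, 0, 1, 1, 1, 2, 2, 2, 5]
step 3: w=[0.1111, 0.1111, 0.1111, 0.1111, 0.1111, 0.1111, 0.1111, 0.1111, 0.1111, 0.0000]  mean=1.8800  Neff=9.0000  idx=[0, 1, 2, 3, 4, 5, 6, 7, 8, 8]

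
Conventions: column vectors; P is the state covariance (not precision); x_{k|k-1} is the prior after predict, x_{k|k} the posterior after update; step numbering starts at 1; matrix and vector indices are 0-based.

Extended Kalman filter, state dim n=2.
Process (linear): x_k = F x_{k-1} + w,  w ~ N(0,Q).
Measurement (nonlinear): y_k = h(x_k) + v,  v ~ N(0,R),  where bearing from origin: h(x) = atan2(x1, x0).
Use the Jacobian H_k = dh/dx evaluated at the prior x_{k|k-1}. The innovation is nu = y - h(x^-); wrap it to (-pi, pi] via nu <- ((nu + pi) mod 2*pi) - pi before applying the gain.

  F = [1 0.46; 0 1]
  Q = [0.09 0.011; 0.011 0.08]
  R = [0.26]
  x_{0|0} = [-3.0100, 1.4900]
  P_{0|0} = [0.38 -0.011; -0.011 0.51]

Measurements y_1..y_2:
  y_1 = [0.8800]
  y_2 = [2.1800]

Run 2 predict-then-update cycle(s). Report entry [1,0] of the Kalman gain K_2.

K[1,0] = -0.4024

step 1: x^-=[-2.3246, 1.4900]  P^-=[0.5678 0.2346; 0.2346 0.5900]  H_jac=[-0.1954 -0.3049]  S=[0.3645]  K=[-0.5007; -0.6193]  nu=[-1.6916]  x^+=[-1.4776, 2.5377]  P^+=[0.4764 0.1216; 0.1216 0.4502]
step 2: x^-=[-0.3103, 2.5377]  P^-=[0.7735 0.3397; 0.3397 0.5302]  H_jac=[-0.3883 -0.0475]  S=[0.3903]  K=[-0.8107; -0.4024]  nu=[0.4875]  x^+=[-0.7056, 2.3415]  P^+=[0.5170 0.2123; 0.2123 0.4670]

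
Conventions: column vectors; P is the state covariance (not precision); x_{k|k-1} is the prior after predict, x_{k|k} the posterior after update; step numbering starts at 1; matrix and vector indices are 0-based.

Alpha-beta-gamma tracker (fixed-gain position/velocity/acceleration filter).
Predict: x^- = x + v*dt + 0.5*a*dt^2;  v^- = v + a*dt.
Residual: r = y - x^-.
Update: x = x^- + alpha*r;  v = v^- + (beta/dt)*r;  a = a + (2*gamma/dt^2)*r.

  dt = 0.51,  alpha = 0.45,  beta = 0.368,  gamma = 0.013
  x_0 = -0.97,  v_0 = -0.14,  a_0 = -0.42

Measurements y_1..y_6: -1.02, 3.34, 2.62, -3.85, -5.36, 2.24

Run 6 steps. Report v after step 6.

v_post = -0.6134

step 1: x_pred=-1.0960  r=0.0760  x^+=-1.0618  v^+=-0.2993  a^+=-0.4124
step 2: x_pred=-1.2681  r=4.6081  x^+=0.8055  v^+=2.8154  a^+=0.0482
step 3: x_pred=2.2477  r=0.3723  x^+=2.4152  v^+=3.1087  a^+=0.0855
step 4: x_pred=4.0117  r=-7.8617  x^+=0.4740  v^+=-2.5205  a^+=-0.7004
step 5: x_pred=-0.9026  r=-4.4574  x^+=-2.9084  v^+=-6.0941  a^+=-1.1460
step 6: x_pred=-6.1654  r=8.4054  x^+=-2.3830  v^+=-0.6134  a^+=-0.3058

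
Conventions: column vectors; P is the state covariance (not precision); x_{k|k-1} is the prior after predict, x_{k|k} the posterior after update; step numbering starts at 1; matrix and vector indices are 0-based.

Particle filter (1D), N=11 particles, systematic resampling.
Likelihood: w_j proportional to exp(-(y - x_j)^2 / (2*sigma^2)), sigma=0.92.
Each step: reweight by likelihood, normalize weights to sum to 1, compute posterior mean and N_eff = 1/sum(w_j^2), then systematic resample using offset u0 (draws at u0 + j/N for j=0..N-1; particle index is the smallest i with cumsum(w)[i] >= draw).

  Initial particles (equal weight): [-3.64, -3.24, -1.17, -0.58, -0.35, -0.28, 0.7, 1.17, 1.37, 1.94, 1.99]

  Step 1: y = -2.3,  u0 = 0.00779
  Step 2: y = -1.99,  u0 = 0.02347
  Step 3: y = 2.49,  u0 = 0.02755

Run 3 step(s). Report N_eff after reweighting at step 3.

N_eff = 2.0913

step 1: w=[0.1939, 0.3323, 0.2634, 0.0975, 0.0592, 0.0503, 0.0027, 0.0005, 0.0002, 0.0000, 0.0000]  mean=-2.1790  Neff=4.2934  idx=[0, 0, 0, 1, 1, 1, 2, 2, 2, 3, 4]
step 2: w=[0.0463, 0.0463, 0.0463, 0.0919, 0.0919, 0.0919, 0.1555, 0.1555, 0.1555, 0.0715, 0.0472]  mean=-2.0032  Neff=8.9540  idx=[0, 2, 3, 4, 5, 6, 6, 7, 8, 8, 9]
step 3: w=[0.0000, 0.0000, 0.0000, 0.0000, 0.0000, 0.0648, 0.0648, 0.0648, 0.0648, 0.0648, 0.6762]  mean=-0.7711  Neff=2.0913  idx=[5, 6, 8, 9, 10, 10, 10, 10, 10, 10, 10]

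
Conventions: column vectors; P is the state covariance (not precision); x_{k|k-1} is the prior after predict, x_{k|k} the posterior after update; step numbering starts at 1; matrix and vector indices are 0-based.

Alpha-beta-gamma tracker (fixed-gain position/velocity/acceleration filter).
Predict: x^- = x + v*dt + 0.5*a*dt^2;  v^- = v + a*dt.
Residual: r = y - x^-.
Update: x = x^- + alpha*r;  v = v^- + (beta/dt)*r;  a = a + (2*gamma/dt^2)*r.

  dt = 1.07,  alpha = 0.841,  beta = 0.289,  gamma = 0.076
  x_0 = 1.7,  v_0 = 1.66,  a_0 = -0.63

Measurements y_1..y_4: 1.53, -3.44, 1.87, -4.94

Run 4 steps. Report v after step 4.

v_post = -3.1170

step 1: x_pred=3.1156  r=-1.5856  x^+=1.7821  v^+=0.5577  a^+=-0.8405
step 2: x_pred=1.8976  r=-5.3376  x^+=-2.5913  v^+=-1.7833  a^+=-1.5491
step 3: x_pred=-5.3863  r=7.2563  x^+=0.7162  v^+=-1.4811  a^+=-0.5858
step 4: x_pred=-1.2038  r=-3.7362  x^+=-4.3459  v^+=-3.1170  a^+=-1.0818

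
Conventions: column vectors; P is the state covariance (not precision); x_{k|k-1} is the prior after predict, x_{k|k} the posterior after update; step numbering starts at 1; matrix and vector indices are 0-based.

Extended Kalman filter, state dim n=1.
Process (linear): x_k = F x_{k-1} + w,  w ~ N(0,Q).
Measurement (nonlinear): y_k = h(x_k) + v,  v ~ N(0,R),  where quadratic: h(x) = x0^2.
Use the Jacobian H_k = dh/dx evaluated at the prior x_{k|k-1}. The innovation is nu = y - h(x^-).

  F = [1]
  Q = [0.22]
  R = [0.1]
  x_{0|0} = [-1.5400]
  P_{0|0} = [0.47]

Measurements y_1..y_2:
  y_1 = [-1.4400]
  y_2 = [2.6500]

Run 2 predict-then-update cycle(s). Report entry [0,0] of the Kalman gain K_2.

step 1: x^-=[-1.5400]  P^-=[0.6900]  H_jac=[-3.0800]  S=[6.6456]  K=[-0.3198]  nu=[-3.8116]  x^+=[-0.3211]  P^+=[0.0104]
step 2: x^-=[-0.3211]  P^-=[0.2304]  H_jac=[-0.6422]  S=[0.1950]  K=[-0.7587]  nu=[2.5469]  x^+=[-2.2533]  P^+=[0.1181]

K[0,0] = -0.7587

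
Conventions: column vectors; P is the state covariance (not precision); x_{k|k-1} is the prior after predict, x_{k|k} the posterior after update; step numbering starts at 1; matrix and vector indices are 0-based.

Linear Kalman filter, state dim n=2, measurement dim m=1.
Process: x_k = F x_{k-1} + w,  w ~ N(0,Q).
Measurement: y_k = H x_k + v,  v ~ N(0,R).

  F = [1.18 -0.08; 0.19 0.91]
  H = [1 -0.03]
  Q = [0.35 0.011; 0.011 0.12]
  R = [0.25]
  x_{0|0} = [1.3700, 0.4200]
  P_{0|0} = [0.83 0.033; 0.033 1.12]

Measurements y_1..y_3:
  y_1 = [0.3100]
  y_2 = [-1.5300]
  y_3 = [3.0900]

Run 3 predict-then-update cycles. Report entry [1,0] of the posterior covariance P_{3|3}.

step 1: x^-=[1.5830, 0.6425]  P^-=[1.5066 0.1505; 0.1505 1.0888]  S=[1.7486]  K=[0.8590; 0.0674]  nu=[-1.2537]  x^+=[0.5060, 0.5580]  P^+=[0.2162 0.0493; 0.0493 1.0809]
step 2: x^-=[0.5524, 0.6039]  P^-=[0.6487 0.0330; 0.0330 1.0399]  S=[0.8977]  K=[0.7216; 0.0020]  nu=[-2.0643]  x^+=[-0.9371, 0.5999]  P^+=[0.1813 0.0317; 0.0317 1.0399]
step 3: x^-=[-1.1538, 0.3679]  P^-=[0.6032 0.0095; 0.0095 0.9987]  S=[0.8535]  K=[0.7064; -0.0240]  nu=[4.2548]  x^+=[1.8517, 0.2658]  P^+=[0.1773 0.0240; 0.0240 0.9982]

P_post[1,0] = 0.0240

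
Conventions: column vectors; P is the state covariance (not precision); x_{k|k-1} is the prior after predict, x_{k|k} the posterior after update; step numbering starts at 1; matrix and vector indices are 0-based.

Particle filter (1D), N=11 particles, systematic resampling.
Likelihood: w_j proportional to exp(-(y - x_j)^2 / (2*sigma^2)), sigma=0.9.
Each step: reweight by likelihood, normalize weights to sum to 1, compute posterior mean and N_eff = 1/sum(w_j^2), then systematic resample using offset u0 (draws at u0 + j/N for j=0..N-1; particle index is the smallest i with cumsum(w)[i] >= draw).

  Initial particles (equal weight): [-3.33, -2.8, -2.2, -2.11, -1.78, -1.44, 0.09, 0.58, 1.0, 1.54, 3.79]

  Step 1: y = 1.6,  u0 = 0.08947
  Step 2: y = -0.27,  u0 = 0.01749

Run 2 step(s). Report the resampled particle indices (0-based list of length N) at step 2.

step 1: w=[0.0000, 0.0000, 0.0001, 0.0001, 0.0003, 0.0013, 0.0932, 0.2004, 0.3050, 0.3800, 0.0197]  mean=1.0868  Neff=3.4888  idx=[6, 7, 7, 8, 8, 8, 9, 9, 9, 9, 10]
step 2: w=[0.2403, 0.1667, 0.1667, 0.0962, 0.0962, 0.0962, 0.0345, 0.0345, 0.0345, 0.0345, 0.0000]  mean=0.7158  Neff=6.8588  idx=[0, 0, 0, 1, 1, 2, 2, 3, 4, 5, 7]

resampled_idx = [0, 0, 0, 1, 1, 2, 2, 3, 4, 5, 7]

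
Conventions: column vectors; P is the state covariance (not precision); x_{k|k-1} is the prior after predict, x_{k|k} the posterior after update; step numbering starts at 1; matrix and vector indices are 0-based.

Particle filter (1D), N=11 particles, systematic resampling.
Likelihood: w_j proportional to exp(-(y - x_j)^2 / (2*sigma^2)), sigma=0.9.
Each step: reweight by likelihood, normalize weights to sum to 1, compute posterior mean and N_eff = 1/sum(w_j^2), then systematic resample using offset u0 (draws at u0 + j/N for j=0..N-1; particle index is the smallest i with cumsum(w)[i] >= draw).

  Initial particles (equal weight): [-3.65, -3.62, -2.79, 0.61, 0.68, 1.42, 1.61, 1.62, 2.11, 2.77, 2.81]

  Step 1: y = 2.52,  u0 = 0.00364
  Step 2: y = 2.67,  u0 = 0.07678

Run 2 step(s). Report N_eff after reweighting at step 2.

N_eff = 9.2644

step 1: w=[0.0000, 0.0000, 0.0000, 0.0223, 0.0262, 0.1003, 0.1270, 0.1284, 0.1909, 0.2038, 0.2011]  mean=2.1187  Neff=6.1626  idx=[3, 5, 6, 7, 7, 8, 8, 9, 9, 10, 10]
step 2: w=[0.0096, 0.0503, 0.0660, 0.0668, 0.0668, 0.1087, 0.1087, 0.1311, 0.1311, 0.1304, 0.1304]  mean=2.3181  Neff=9.2644  idx=[2, 3, 4, 5, 6, 7, 8, 8, 9, 10, 10]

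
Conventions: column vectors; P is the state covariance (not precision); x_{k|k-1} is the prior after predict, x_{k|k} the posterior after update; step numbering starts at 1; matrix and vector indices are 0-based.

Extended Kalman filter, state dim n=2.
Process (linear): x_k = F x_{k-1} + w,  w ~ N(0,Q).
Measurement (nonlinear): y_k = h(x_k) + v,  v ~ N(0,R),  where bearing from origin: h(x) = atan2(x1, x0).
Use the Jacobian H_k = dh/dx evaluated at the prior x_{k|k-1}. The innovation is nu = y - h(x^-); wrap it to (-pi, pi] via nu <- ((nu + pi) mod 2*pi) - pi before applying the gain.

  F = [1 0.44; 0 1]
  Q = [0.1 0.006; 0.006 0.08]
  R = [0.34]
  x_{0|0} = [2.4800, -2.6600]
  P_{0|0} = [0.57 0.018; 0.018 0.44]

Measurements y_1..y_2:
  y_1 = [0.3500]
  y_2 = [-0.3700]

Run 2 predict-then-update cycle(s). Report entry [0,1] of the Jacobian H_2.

H_jac[0,1] = 0.1955

step 1: x^-=[1.3096, -2.6600]  P^-=[0.7710 0.2176; 0.2176 0.5200]  H_jac=[0.3026 0.1490]  S=[0.4418]  K=[0.6015; 0.3244]  nu=[1.4633]  x^+=[2.1898, -2.1853]  P^+=[0.6112 0.1314; 0.1314 0.4735]
step 2: x^-=[1.2283, -2.1853]  P^-=[0.9185 0.3457; 0.3457 0.5535]  H_jac=[0.3477 0.1955]  S=[0.5192]  K=[0.7453; 0.4399]  nu=[0.6887]  x^+=[1.7416, -1.8823]  P^+=[0.6301 0.1755; 0.1755 0.4530]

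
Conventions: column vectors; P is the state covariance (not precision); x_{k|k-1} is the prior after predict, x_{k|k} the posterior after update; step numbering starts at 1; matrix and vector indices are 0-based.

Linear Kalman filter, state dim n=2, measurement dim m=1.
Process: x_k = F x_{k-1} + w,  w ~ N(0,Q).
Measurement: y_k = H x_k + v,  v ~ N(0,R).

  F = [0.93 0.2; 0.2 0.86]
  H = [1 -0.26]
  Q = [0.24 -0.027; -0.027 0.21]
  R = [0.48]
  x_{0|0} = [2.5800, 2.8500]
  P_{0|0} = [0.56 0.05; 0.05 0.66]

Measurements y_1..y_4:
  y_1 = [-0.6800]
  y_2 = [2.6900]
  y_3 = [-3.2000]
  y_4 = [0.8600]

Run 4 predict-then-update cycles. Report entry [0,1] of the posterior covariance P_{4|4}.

P_post[0,1] = 0.3433

step 1: x^-=[2.9694, 2.9670]  P^-=[0.7693 0.2327; 0.2327 0.7377]  S=[1.1782]  K=[0.6016; 0.0347]  nu=[-2.8780]  x^+=[1.2379, 2.8672]  P^+=[0.3429 0.2081; 0.2081 0.7363]
step 2: x^-=[1.7247, 2.7134]  P^-=[0.6434 0.3382; 0.3382 0.8399]  S=[1.0043]  K=[0.5531; 0.1193]  nu=[1.6708]  x^+=[2.6488, 2.9127]  P^+=[0.3362 0.2719; 0.2719 0.8256]
step 3: x^-=[3.0459, 3.0347]  P^-=[0.6649 0.4059; 0.4059 0.9276]  S=[0.9966]  K=[0.5613; 0.1653]  nu=[-5.4569]  x^+=[-0.0172, 2.1328]  P^+=[0.3509 0.3134; 0.3134 0.9004]
step 4: x^-=[0.4106, 1.8308]  P^-=[0.6961 0.4564; 0.4564 0.9978]  S=[1.0063]  K=[0.5739; 0.1957]  nu=[0.9254]  x^+=[0.9417, 2.0119]  P^+=[0.3647 0.3433; 0.3433 0.9592]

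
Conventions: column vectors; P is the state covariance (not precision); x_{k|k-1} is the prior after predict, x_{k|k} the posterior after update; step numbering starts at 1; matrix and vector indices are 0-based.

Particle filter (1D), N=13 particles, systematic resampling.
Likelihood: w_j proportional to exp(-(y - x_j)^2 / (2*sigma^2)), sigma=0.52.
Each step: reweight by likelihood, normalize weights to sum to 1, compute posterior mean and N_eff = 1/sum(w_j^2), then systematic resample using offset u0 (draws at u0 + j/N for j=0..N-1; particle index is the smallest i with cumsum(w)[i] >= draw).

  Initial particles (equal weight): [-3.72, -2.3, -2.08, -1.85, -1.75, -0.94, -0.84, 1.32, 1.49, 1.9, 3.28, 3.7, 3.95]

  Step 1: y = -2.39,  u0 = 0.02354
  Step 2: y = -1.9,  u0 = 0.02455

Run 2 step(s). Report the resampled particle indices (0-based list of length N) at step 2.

step 1: w=[0.0129, 0.3345, 0.2843, 0.1981, 0.1592, 0.0070, 0.0040, 0.0000, 0.0000, 0.0000, 0.0000, 0.0000, 0.0000]  mean=-2.0638  Neff=3.8825  idx=[1, 1, 1, 1, 1, 2, 2, 2, 3, 3, 3, 4, 4]
step 2: w=[0.0650, 0.0650, 0.0650, 0.0650, 0.0650, 0.0823, 0.0823, 0.0823, 0.0869, 0.0869, 0.0869, 0.0838, 0.0838]  mean=-2.0362  Neff=12.8012  idx=[0, 1, 2, 3, 5, 6, 6, 7, 8, 9, 10, 11, 12]

resampled_idx = [0, 1, 2, 3, 5, 6, 6, 7, 8, 9, 10, 11, 12]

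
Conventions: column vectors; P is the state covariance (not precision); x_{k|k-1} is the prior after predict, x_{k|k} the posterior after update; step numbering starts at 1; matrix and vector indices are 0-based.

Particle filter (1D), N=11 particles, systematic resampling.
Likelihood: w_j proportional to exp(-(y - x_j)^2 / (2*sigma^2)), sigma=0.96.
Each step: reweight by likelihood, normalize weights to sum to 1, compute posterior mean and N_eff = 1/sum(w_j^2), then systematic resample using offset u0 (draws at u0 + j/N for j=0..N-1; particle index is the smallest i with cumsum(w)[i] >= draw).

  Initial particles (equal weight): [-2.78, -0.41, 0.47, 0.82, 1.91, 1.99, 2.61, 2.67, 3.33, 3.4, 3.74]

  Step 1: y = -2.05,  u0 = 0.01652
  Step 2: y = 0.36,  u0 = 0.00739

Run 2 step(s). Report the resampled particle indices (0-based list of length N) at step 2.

step 1: w=[0.7306, 0.2267, 0.0311, 0.0112, 0.0002, 0.0001, 0.0000, 0.0000, 0.0000, 0.0000, 0.0000]  mean=-2.0996  Neff=1.7056  idx=[0, 0, 0, 0, 0, 0, 0, 0, 1, 1, 1]
step 2: w=[0.0021, 0.0021, 0.0021, 0.0021, 0.0021, 0.0021, 0.0021, 0.0021, 0.3276, 0.3276, 0.3276]  mean=-0.4507  Neff=3.1054  idx=[3, 8, 8, 8, 9, 9, 9, 9, 10, 10, 10]

resampled_idx = [3, 8, 8, 8, 9, 9, 9, 9, 10, 10, 10]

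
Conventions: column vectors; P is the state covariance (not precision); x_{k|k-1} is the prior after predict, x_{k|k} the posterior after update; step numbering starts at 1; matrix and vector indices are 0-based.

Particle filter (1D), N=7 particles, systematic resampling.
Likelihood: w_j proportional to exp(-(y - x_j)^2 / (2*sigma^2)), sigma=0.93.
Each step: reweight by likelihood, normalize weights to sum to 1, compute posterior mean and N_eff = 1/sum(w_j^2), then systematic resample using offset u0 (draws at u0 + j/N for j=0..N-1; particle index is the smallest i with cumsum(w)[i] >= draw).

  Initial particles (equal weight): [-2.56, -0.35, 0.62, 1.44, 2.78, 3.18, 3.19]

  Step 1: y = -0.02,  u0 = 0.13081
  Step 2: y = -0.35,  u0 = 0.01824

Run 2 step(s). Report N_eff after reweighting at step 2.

step 1: w=[0.0117, 0.4559, 0.3831, 0.1416, 0.0052, 0.0013, 0.0013]  mean=0.2747  Neff=2.6681  idx=[1, 1, 1, 2, 2, 2, 3]
step 2: w=[0.2042, 0.2042, 0.2042, 0.1185, 0.1185, 0.1185, 0.0320]  mean=0.0522  Neff=5.9456  idx=[0, 0, 1, 2, 2, 4, 5]

N_eff = 5.9456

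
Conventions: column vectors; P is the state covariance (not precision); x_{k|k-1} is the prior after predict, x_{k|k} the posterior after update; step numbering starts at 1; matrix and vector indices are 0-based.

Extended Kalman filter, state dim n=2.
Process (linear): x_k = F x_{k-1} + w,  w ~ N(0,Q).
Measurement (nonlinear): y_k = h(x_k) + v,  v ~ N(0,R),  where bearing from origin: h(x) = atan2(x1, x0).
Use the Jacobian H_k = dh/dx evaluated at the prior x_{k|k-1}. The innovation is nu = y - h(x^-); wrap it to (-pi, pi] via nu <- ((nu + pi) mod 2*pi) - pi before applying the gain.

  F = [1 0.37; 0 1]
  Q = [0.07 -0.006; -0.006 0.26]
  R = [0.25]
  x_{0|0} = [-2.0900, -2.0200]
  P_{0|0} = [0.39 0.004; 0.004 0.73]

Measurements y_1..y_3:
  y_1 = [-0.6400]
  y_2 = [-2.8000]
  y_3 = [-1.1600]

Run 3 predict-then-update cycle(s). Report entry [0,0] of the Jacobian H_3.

step 1: x^-=[-2.8374, -2.0200]  P^-=[0.5629 0.2681; 0.2681 0.9900]  H_jac=[0.1665 -0.2339]  S=[0.2989]  K=[0.1038; -0.6254]  nu=[1.8829]  x^+=[-2.6420, -3.1975]  P^+=[0.5597 0.2875; 0.2875 0.8731]
step 2: x^-=[-3.8250, -3.1975]  P^-=[0.9620 0.6046; 0.6046 1.1331]  H_jac=[0.1286 -0.1539]  S=[0.2688]  K=[0.1143; -0.3594]  nu=[-0.3547]  x^+=[-3.8656, -3.0700]  P^+=[0.9584 0.6156; 0.6156 1.0984]
step 3: x^-=[-5.0015, -3.0700]  P^-=[1.6344 1.0160; 1.0160 1.3584]  H_jac=[0.0891 -0.1452]  S=[0.2653]  K=[-0.0070; -0.4021]  nu=[1.4311]  x^+=[-5.0115, -3.6455]  P^+=[1.6343 1.0152; 1.0152 1.3155]

H_jac[0,0] = 0.0891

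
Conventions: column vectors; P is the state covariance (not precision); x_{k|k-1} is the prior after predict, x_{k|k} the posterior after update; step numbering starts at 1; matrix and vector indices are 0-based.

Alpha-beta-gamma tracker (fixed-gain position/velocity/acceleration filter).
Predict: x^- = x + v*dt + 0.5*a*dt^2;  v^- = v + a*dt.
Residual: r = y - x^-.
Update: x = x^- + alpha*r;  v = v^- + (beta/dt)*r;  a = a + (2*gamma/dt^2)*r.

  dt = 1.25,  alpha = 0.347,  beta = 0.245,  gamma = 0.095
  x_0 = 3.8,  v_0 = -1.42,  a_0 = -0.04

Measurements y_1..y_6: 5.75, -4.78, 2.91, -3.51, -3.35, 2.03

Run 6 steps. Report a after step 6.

step 1: x_pred=1.9937  r=3.7563  x^+=3.2972  v^+=-0.7338  a^+=0.4168
step 2: x_pred=2.7055  r=-7.4855  x^+=0.1081  v^+=-1.6800  a^+=-0.4935
step 3: x_pred=-2.3775  r=5.2875  x^+=-0.5427  v^+=-1.2605  a^+=0.1495
step 4: x_pred=-2.0016  r=-1.5084  x^+=-2.5250  v^+=-1.3693  a^+=-0.0340
step 5: x_pred=-4.2632  r=0.9132  x^+=-3.9463  v^+=-1.2328  a^+=0.0771
step 6: x_pred=-5.4270  r=7.4570  x^+=-2.8394  v^+=0.3252  a^+=0.9839

a_post = 0.9839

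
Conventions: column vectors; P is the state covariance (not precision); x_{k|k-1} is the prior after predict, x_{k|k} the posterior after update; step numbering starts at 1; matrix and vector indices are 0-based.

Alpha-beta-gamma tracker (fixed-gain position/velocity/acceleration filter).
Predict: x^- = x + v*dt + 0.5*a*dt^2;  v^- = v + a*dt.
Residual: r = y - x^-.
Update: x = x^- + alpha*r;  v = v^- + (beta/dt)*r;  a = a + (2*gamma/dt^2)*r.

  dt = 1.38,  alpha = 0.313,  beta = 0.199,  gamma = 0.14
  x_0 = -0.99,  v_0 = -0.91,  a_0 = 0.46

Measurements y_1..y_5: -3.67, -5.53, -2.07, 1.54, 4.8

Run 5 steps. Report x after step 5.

x_post = 1.0550

step 1: x_pred=-1.8078  r=-1.8622  x^+=-2.3907  v^+=-0.5437  a^+=0.1862
step 2: x_pred=-2.9637  r=-2.5663  x^+=-3.7670  v^+=-0.6568  a^+=-0.1911
step 3: x_pred=-4.8554  r=2.7854  x^+=-3.9836  v^+=-0.5189  a^+=0.2184
step 4: x_pred=-4.4917  r=6.0317  x^+=-2.6038  v^+=0.6523  a^+=1.1052
step 5: x_pred=-0.6512  r=5.4512  x^+=1.0550  v^+=2.9636  a^+=1.9067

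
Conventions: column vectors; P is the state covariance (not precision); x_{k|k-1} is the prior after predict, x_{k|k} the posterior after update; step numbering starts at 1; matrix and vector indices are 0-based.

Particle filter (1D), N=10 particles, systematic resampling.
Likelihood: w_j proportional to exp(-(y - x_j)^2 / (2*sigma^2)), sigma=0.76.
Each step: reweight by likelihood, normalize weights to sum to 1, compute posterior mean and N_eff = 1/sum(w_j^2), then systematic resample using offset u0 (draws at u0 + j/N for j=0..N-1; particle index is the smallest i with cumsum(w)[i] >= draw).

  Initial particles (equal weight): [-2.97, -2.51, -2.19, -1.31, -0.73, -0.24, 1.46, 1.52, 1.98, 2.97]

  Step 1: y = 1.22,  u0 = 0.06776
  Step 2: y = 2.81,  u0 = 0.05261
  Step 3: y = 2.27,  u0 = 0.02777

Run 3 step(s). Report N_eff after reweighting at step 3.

N_eff = 9.5772

step 1: w=[0.0000, 0.0000, 0.0000, 0.0014, 0.0135, 0.0574, 0.3456, 0.3361, 0.2203, 0.0256]  mean=1.5023  Neff=3.5079  idx=[5, 6, 6, 6, 7, 7, 7, 8, 8, 8]
step 2: w=[0.0001, 0.0692, 0.0692, 0.0692, 0.0794, 0.0794, 0.0794, 0.1847, 0.1847, 0.1847]  mean=1.7622  Neff=7.3743  idx=[1, 3, 4, 5, 7, 7, 8, 8, 9, 9]
step 3: w=[0.0714, 0.0714, 0.0774, 0.0774, 0.1171, 0.1171, 0.1171, 0.1171, 0.1171, 0.1171]  mean=1.8346  Neff=9.5772  idx=[0, 1, 3, 4, 5, 5, 6, 7, 8, 9]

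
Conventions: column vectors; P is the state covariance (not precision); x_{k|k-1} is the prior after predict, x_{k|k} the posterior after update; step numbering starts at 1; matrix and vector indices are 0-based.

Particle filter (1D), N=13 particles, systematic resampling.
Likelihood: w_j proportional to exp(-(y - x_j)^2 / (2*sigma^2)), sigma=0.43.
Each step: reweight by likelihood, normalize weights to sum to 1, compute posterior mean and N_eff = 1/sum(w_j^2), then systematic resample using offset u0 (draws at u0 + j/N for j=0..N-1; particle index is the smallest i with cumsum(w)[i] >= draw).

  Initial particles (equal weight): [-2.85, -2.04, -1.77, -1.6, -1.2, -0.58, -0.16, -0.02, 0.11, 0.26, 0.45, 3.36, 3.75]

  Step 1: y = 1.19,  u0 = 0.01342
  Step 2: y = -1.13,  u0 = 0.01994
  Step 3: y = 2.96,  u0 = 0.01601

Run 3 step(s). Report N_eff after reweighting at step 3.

step 1: w=[0.0000, 0.0000, 0.0000, 0.0000, 0.0000, 0.0005, 0.0184, 0.0485, 0.1086, 0.2453, 0.5786, 0.0000, 0.0000]  mean=0.3319  Neff=2.4422  idx=[6, 8, 8, 9, 9, 9, 10, 10, 10, 10, 10, 10, 10]
step 2: w=[0.5854, 0.1166, 0.1166, 0.0401, 0.0401, 0.0401, 0.0087, 0.0087, 0.0087, 0.0087, 0.0087, 0.0087, 0.0087]  mean=-0.0092  Neff=2.6650  idx=[0, 0, 0, 0, 0, 0, 0, 0, 1, 2, 2, 4, 6]
step 3: w=[0.0001, 0.0001, 0.0001, 0.0001, 0.0001, 0.0001, 0.0001, 0.0001, 0.0066, 0.0066, 0.0066, 0.0630, 0.9164]  mean=0.4308  Neff=1.1850  idx=[10, 12, 12, 12, 12, 12, 12, 12, 12, 12, 12, 12, 12]

N_eff = 1.1850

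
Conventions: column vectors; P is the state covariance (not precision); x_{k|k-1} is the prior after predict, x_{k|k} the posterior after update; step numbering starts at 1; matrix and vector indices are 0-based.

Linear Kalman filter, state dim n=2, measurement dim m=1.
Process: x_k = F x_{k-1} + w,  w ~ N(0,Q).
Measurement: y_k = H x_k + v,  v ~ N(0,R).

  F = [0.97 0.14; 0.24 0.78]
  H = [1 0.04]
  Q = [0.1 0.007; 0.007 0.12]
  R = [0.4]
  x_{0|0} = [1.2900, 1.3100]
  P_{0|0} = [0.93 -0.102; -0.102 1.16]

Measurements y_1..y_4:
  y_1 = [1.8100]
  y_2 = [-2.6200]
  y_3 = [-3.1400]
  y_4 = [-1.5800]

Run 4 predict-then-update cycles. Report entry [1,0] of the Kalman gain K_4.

K[1,0] = 0.2644

step 1: x^-=[1.4347, 1.3314]  P^-=[0.9701 0.2696; 0.2696 0.8411]  S=[1.3930]  K=[0.7041; 0.2177]  nu=[0.3220]  x^+=[1.6615, 1.4015]  P^+=[0.2794 0.0561; 0.0561 0.7751]
step 2: x^-=[1.8078, 1.4919]  P^-=[0.3933 0.2010; 0.2010 0.6287]  S=[0.8104]  K=[0.4953; 0.2790]  nu=[-4.4875]  x^+=[-0.4146, 0.2397]  P^+=[0.1945 0.0890; 0.0890 0.5656]
step 3: x^-=[-0.3686, 0.0875]  P^-=[0.3183 0.1844; 0.1844 0.5086]  S=[0.7339]  K=[0.4438; 0.2790]  nu=[-2.7749]  x^+=[-1.6001, -0.6866]  P^+=[0.1738 0.0935; 0.0935 0.4515]
step 4: x^-=[-1.6482, -0.9196]  P^-=[0.2978 0.1707; 0.1707 0.4397]  S=[0.7121]  K=[0.4277; 0.2644]  nu=[0.1050]  x^+=[-1.6033, -0.8918]  P^+=[0.1675 0.0901; 0.0901 0.3900]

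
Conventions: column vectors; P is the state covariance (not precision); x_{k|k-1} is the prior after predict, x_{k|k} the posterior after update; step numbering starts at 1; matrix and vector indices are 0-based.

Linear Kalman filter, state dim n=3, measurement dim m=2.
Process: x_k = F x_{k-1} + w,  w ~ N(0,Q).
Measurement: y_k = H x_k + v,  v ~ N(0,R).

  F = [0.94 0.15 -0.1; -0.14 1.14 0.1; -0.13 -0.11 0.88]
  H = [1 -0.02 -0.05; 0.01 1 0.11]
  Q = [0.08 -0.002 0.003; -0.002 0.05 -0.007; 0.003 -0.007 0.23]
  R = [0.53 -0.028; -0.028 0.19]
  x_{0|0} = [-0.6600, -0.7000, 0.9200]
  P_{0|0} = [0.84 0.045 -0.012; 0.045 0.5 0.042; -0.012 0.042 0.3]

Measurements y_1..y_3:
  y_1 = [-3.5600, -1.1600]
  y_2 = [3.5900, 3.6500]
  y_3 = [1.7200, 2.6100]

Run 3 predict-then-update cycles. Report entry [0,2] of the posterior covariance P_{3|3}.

P_post[0,2] = -0.0670

step 1: x^-=[-0.8174, -0.6136, 0.9724]  P^-=[0.8502 0.0118 -0.1439; 0.0118 0.7148 0.0093; -0.1439 0.0093 0.4785]  S=[1.3956 -0.0409; -0.0409 0.9127]  K=[0.6151 0.0324; 0.0209 0.7854; -0.1186 0.0610]  nu=[-2.7063, -0.6452]  x^+=[-2.5030, -1.1768, 1.2540]  P^+=[0.3228 -0.0096 -0.0425; -0.0096 0.1526 -0.0347; -0.0425 -0.0347 0.4548]
step 2: x^-=[-2.6547, -0.8658, 1.5584]  P^-=[0.3795 -0.0342 -0.1185; -0.0342 0.2555 -0.0076; -0.1185 -0.0076 0.6057]  S=[0.9243 -0.0794; -0.0794 0.4502]  K=[0.4157 -0.0231; 0.0065 0.5660; -0.1521 0.1017]  nu=[6.3053, 4.3709]  x^+=[-0.1345, 1.6491, 1.0440]  P^+=[0.2180 -0.0121 -0.0554; -0.0121 0.1118 -0.0394; -0.0554 -0.0394 0.5772]
step 3: x^-=[0.0166, 2.0032, 0.7548]  P^-=[0.2891 -0.0322 -0.1269; -0.0322 0.2018 0.0038; -0.1269 0.0038 0.7020]  S=[0.8349 -0.0793; -0.0793 0.4002]  K=[0.3509 -0.0385; 0.0044 0.5053; -0.1786 0.1640]  nu=[1.7812, 0.5236]  x^+=[0.6215, 2.2756, 0.5225]  P^+=[0.1835 -0.0116 -0.0670; -0.0116 0.0999 -0.0358; -0.0670 -0.0358 0.6599]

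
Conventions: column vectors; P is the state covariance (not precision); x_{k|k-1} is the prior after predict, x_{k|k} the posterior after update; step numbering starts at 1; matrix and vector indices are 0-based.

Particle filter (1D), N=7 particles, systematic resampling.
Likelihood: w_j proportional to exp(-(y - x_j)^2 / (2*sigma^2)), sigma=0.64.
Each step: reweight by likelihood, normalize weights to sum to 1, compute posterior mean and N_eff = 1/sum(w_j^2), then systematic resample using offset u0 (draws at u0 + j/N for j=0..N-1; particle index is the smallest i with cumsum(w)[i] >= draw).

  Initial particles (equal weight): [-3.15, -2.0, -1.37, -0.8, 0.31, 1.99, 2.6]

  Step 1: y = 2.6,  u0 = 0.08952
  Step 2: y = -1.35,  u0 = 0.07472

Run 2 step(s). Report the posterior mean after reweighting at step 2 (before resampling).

post_mean = 1.9936

step 1: w=[0.0000, 0.0000, 0.0000, 0.0000, 0.0010, 0.3880, 0.6110]  mean=2.3610  Neff=1.9089  idx=[5, 5, 5, 6, 6, 6, 6]
step 2: w=[0.3314, 0.3314, 0.3314, 0.0015, 0.0015, 0.0015, 0.0015]  mean=1.9936  Neff=3.0351  idx=[0, 0, 1, 1, 1, 2, 2]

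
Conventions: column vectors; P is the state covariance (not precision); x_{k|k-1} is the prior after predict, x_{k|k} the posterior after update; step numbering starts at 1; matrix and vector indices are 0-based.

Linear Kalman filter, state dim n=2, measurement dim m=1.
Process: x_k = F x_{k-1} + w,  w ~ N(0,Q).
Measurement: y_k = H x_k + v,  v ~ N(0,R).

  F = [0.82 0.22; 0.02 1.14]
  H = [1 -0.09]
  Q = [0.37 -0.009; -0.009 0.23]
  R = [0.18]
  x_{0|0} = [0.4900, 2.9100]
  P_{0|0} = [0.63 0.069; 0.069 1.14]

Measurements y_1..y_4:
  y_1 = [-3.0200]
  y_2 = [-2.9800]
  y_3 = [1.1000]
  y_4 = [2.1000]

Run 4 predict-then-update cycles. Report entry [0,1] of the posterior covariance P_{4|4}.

P_post[0,1] = 0.4468

step 1: x^-=[1.0420, 3.3272]  P^-=[0.8737 0.3520; 0.3520 1.7149]  S=[1.0042]  K=[0.8385; 0.1969]  nu=[-3.7626]  x^+=[-2.1128, 2.5864]  P^+=[0.1677 0.1863; 0.1863 1.6760]
step 2: x^-=[-1.1635, 2.9063]  P^-=[0.6311 0.5890; 0.5890 2.4167]  S=[0.7246]  K=[0.7977; 0.5127]  nu=[-1.5550]  x^+=[-2.4039, 2.1090]  P^+=[0.1699 0.2927; 0.2927 2.2262]
step 3: x^-=[-1.5072, 2.3562]  P^-=[0.6976 0.8270; 0.8270 3.1366]  S=[0.7542]  K=[0.8263; 0.7223]  nu=[2.8193]  x^+=[0.8224, 4.3924]  P^+=[0.1827 0.3769; 0.3769 2.7432]
step 4: x^-=[1.6407, 5.0238]  P^-=[0.7616 1.0360; 1.0360 3.8123]  S=[0.7860]  K=[0.8503; 0.8815]  nu=[0.9114]  x^+=[2.4157, 5.8273]  P^+=[0.1933 0.4468; 0.4468 3.2015]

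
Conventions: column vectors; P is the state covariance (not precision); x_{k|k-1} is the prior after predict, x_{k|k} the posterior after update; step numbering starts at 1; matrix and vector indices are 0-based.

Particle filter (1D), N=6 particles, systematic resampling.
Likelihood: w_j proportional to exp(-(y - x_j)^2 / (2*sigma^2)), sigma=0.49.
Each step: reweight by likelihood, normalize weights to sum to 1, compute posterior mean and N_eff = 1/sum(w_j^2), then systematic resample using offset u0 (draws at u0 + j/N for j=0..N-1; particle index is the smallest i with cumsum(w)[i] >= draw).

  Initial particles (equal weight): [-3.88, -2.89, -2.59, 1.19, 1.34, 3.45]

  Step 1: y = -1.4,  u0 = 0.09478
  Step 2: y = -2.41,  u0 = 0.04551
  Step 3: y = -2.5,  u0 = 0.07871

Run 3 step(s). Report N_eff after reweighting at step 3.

N_eff = 5.9395

step 1: w=[0.0000, 0.1578, 0.8421, 0.0000, 0.0000, 0.0000]  mean=-2.6373  Neff=1.3623  idx=[1, 2, 2, 2, 2, 2]
step 2: w=[0.1169, 0.1766, 0.1766, 0.1766, 0.1766, 0.1766]  mean=-2.6251  Neff=5.8950  idx=[0, 1, 2, 3, 4, 5]
step 3: w=[0.1291, 0.1742, 0.1742, 0.1742, 0.1742, 0.1742]  mean=-2.6287  Neff=5.9395  idx=[0, 1, 2, 3, 4, 5]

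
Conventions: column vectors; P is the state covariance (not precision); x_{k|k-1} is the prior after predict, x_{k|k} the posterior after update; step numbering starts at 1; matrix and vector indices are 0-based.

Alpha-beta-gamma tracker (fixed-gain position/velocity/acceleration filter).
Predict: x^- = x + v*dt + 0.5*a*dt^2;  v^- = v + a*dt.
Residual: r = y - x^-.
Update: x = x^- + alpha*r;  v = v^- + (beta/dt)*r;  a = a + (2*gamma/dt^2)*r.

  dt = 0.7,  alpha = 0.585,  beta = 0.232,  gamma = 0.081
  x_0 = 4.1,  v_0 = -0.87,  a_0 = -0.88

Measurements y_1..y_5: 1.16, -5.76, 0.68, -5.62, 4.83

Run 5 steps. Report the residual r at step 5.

resid = 14.4670

step 1: x_pred=3.2754  r=-2.1154  x^+=2.0379  v^+=-2.1871  a^+=-1.5794
step 2: x_pred=0.1200  r=-5.8800  x^+=-3.3198  v^+=-5.2415  a^+=-3.5234
step 3: x_pred=-7.8521  r=8.5321  x^+=-2.8608  v^+=-4.8800  a^+=-0.7026
step 4: x_pred=-6.4490  r=0.8290  x^+=-5.9640  v^+=-5.0971  a^+=-0.4285
step 5: x_pred=-9.6370  r=14.4670  x^+=-1.1738  v^+=-0.6023  a^+=4.3545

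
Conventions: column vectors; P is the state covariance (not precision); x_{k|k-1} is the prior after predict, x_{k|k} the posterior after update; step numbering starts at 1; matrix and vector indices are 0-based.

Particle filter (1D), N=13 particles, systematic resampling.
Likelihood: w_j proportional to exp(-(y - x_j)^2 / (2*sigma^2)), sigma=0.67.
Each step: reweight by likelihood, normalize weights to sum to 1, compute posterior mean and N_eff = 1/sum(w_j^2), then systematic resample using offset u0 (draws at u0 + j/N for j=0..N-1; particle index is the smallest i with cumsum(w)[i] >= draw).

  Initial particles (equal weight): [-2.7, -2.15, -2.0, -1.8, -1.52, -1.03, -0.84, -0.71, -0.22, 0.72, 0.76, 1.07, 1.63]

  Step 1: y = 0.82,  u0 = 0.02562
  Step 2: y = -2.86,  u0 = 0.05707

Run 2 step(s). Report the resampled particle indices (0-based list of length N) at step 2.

resampled_idx = [0, 0, 0, 0, 0, 0, 0, 0, 0, 0, 0, 0, 1]

step 1: w=[0.0000, 0.0000, 0.0000, 0.0001, 0.0006, 0.0057, 0.0121, 0.0192, 0.0780, 0.2573, 0.2591, 0.2426, 0.1253]  mean=0.7979  Neff=4.6620  idx=[7, 8, 9, 9, 9, 10, 10, 10, 11, 11, 11, 11, 12]
step 2: w=[0.9313, 0.0682, 0.0001, 0.0001, 0.0001, 0.0001, 0.0001, 0.0001, 0.0000, 0.0000, 0.0000, 0.0000, 0.0000]  mean=-0.6758  Neff=1.1469  idx=[0, 0, 0, 0, 0, 0, 0, 0, 0, 0, 0, 0, 1]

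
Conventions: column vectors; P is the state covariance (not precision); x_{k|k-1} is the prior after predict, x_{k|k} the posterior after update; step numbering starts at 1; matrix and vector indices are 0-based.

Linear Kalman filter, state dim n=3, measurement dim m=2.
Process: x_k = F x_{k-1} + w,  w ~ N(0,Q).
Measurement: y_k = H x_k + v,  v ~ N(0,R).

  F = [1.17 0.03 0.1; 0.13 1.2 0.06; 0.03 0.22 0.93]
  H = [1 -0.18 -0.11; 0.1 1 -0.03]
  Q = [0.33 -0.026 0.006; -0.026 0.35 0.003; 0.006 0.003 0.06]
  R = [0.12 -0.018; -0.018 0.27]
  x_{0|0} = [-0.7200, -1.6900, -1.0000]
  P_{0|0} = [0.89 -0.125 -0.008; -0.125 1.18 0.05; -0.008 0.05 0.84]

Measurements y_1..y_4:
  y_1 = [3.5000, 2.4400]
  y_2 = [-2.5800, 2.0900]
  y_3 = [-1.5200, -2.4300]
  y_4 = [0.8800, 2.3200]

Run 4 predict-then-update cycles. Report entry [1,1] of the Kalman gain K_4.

step 1: x^-=[-0.9931, -2.1816, -1.3234]  P^-=[1.5474 -0.0137 0.0846; -0.0137 2.0353 0.4123; 0.0846 0.4123 0.8628]  S=[1.7465 -0.2868; -0.2868 2.2936]  K=[0.9107 0.1743; -0.1009 0.8688; -0.0205 0.1696]  nu=[3.9548, 4.6812]  x^+=[3.4246, 1.4863, -0.6107]  P^+=[0.1202 0.0214 0.0928; 0.0214 0.2361 0.0607; 0.0928 0.0607 0.7941]
step 2: x^-=[3.9903, 2.1921, -0.1383]  P^-=[0.5263 0.0508 0.1954; 0.0508 0.7117 0.1914; 0.1954 0.1914 0.7886]  S=[0.6252 -0.0690; -0.0690 0.9852]  K=[0.8100 0.1558; -0.0782 0.7163; 0.1408 0.2000]  nu=[-6.1909, -0.5053]  x^+=[-1.1030, 2.3146, -1.1107]  P^+=[0.1096 0.0197 0.1061; 0.0197 0.1947 0.0631; 0.1061 0.0631 0.7408]
step 3: x^-=[-1.3322, 2.5675, -0.5568]  P^-=[0.5142 0.0464 0.2041; 0.0464 0.6518 0.1817; 0.2041 0.1817 0.7422]  S=[0.6099 -0.0633; -0.0633 0.9248]  K=[0.8086 0.1545; -0.0766 0.6987; 0.1684 0.2060]  nu=[0.2131, -4.8810]  x^+=[-1.9138, -0.8592, -1.5263]  P^+=[0.1091 0.0193 0.1037; 0.0193 0.1900 0.0629; 0.1037 0.0629 0.6900]
step 4: x^-=[-2.4176, -1.3714, -1.6659]  P^-=[0.5125 0.0451 0.1966; 0.0451 0.6446 0.1771; 0.1966 0.1771 0.6979]  S=[0.6093 -0.0628; -0.0628 0.9176]  K=[0.8081 0.1539; -0.0766 0.6964; 0.1652 0.2029]  nu=[2.8675, 3.8832]  x^+=[0.4971, 1.1131, -0.4042]  P^+=[0.1085 0.0191 0.0985; 0.0191 0.1893 0.0614; 0.0985 0.0614 0.6477]

K[1,1] = 0.6964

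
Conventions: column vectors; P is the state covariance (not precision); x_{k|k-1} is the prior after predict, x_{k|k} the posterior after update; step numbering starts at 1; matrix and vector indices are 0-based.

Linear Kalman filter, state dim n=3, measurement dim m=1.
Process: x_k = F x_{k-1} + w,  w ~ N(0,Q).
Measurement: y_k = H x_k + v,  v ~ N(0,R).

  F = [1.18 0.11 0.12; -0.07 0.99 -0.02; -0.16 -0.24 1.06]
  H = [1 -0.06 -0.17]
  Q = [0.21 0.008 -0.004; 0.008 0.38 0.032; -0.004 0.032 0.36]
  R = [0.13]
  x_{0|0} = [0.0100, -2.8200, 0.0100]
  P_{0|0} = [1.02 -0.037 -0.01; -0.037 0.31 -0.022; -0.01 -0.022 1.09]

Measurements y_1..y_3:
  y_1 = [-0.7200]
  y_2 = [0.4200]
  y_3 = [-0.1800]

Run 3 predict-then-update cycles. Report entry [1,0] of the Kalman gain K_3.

step 1: x^-=[-0.2972, -2.7927, 0.6858]  P^-=[1.6367 -0.0903 -0.0692; -0.0903 0.6952 -0.0706; -0.0692 -0.0706 1.6404]  S=[1.8495]  K=[0.8942; -0.0649; -0.1859]  nu=[-0.4738]  x^+=[-0.7209, -2.7620, 0.7739]  P^+=[0.1578 0.0170 0.2383; 0.0170 0.6874 -0.0929; 0.2383 -0.0929 1.5765]
step 2: x^-=[-1.0616, -2.6994, 1.5985]  P^-=[0.5301 0.0673 0.4288; 0.0673 1.0572 -0.2802; 0.4288 -0.2802 2.1427]  S=[0.5663]  K=[0.8003; 0.0910; 0.1436]  nu=[1.5913]  x^+=[0.2120, -2.5545, 1.8270]  P^+=[0.1674 0.0261 0.3637; 0.0261 1.0525 -0.2877; 0.3637 -0.2877 2.1311]
step 3: x^-=[0.1884, -2.5803, 2.5158]  P^-=[0.5887 0.0888 0.6225; 0.0888 1.4220 -0.5941; 0.6225 -0.5941 2.8444]  S=[0.5716]  K=[0.8355; 0.1827; 0.3054]  nu=[-0.0956]  x^+=[0.1086, -2.5978, 2.4866]  P^+=[0.1897 0.0015 0.4766; 0.0015 1.4029 -0.6260; 0.4766 -0.6260 2.7911]

K[1,0] = 0.1827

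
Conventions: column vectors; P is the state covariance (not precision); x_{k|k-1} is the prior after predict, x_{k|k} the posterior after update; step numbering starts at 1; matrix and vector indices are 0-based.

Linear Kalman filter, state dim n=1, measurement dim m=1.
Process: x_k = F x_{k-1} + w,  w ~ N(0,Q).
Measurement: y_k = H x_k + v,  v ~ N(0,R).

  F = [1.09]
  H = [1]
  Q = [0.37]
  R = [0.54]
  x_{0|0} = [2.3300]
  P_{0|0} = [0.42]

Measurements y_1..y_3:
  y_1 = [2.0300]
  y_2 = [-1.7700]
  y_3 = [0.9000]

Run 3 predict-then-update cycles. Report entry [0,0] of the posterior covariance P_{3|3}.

step 1: x^-=[2.5397]  P^-=[0.8690]  S=[1.4090]  K=[0.6168]  nu=[-0.5097]  x^+=[2.2253]  P^+=[0.3330]
step 2: x^-=[2.4256]  P^-=[0.7657]  S=[1.3057]  K=[0.5864]  nu=[-4.1956]  x^+=[-0.0348]  P^+=[0.3167]
step 3: x^-=[-0.0379]  P^-=[0.7462]  S=[1.2862]  K=[0.5802]  nu=[0.9379]  x^+=[0.5062]  P^+=[0.3133]

P_post[0,0] = 0.3133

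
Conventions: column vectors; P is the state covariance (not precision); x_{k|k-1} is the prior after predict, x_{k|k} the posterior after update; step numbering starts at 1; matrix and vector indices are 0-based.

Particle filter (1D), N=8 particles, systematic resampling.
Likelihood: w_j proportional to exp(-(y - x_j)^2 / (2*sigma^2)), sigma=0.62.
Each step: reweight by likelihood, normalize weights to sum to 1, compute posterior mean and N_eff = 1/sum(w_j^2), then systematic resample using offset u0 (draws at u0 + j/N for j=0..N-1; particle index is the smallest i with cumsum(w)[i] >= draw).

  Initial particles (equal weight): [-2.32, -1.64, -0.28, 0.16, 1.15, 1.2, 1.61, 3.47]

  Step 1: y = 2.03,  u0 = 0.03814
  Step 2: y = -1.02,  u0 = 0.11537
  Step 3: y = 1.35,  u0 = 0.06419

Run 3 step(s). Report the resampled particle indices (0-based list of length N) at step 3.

step 1: w=[0.0000, 0.0000, 0.0006, 0.0064, 0.2217, 0.2478, 0.4826, 0.0409]  mean=1.4721  Neff=2.8972  idx=[4, 4, 5, 5, 6, 6, 6, 6]
step 2: w=[0.2681, 0.2681, 0.2015, 0.2015, 0.0152, 0.0152, 0.0152, 0.0152]  mean=1.1981  Neff=4.4261  idx=[0, 0, 1, 1, 2, 3, 3, 7]
step 3: w=[0.1245, 0.1245, 0.1245, 0.1245, 0.1273, 0.1273, 0.1273, 0.1201]  mean=1.2243  Neff=7.9973  idx=[0, 1, 2, 3, 4, 5, 6, 7]

resampled_idx = [0, 1, 2, 3, 4, 5, 6, 7]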